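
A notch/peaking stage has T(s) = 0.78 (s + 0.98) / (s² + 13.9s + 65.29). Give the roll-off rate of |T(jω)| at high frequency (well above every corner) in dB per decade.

With 1 zero and 2 poles, the high-frequency asymptotic slope is 20 × (1 − 2) = -20 dB/decade.

-20 dB/decade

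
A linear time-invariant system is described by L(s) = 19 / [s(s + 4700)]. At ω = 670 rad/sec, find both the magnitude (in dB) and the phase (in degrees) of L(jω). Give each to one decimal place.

|L| = -104.5 dB, ∠L = -98.1°

|j670 + 4700| = √(670² + 4700²) = 4748
|j670| = 670
|L(j670)| = 19 / (4748 × 670) = 5.9733e-06
20 log₁₀(5.9733e-06) = -104.48 dB
∠(j670 + 4700) = arctan(670/4700) = 8.11°
∠(j670) = 90.00°
∠L(j670) = − (8.11° + 90.00°) = -98.11°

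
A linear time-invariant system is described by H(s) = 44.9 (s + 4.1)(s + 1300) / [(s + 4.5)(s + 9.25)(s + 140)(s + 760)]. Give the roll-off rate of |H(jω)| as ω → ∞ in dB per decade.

-40 dB/decade

With 2 zeros and 4 poles, the high-frequency asymptotic slope is 20 × (2 − 4) = -40 dB/decade.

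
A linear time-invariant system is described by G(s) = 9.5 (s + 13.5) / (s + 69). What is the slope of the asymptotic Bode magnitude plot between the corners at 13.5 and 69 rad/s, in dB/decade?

In this band the factors already past their corner are: zero at 13.5; net slope = 20 dB/decade.

20 dB/decade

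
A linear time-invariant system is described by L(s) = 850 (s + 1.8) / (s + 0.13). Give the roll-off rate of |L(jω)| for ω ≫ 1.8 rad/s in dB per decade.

With 1 zero and 1 pole, the high-frequency asymptotic slope is 20 × (1 − 1) = 0 dB/decade.

0 dB/decade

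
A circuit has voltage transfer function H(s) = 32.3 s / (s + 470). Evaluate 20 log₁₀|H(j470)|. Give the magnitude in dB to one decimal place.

|j470| = 470
|j470 + 470| = √(470² + 470²) = 664.7
|H(j470)| = 32.3 × 470 / 664.7 = 22.84
20 log₁₀(22.84) = 27.17 dB

27.2 dB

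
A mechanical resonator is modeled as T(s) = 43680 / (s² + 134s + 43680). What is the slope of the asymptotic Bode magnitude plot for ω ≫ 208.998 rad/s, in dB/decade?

-40 dB/decade

With 0 zeros and 2 poles, the high-frequency asymptotic slope is 20 × (0 − 2) = -40 dB/decade.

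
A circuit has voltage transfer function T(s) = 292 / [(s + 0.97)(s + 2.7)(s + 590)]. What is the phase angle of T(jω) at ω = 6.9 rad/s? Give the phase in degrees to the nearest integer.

-151 deg

∠(j6.9 + 0.97) = arctan(6.9/0.97) = 82.00°
∠(j6.9 + 2.7) = arctan(6.9/2.7) = 68.63°
∠(j6.9 + 590) = arctan(6.9/590) = 0.67°
∠T(j6.9) = − (82.00° + 68.63° + 0.67°) = -151.30°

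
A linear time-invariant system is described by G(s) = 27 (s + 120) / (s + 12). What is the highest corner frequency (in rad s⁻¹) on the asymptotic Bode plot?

Break frequencies occur at each pole and zero magnitude: 12 rad s⁻¹, 120 rad s⁻¹.
The highest is 120 rad s⁻¹.

120 rad s⁻¹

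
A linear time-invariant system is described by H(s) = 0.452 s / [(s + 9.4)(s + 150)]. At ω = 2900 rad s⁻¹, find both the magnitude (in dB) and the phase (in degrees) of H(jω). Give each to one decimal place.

|H| = -76.2 dB, ∠H = -86.9°

|j2900| = 2900
|j2900 + 9.4| = √(2900² + 9.4²) = 2900
|j2900 + 150| = √(2900² + 150²) = 2904
|H(j2900)| = 0.452 × 2900 / (2900 × 2904) = 0.00015565
20 log₁₀(0.00015565) = -76.16 dB
∠(j2900) = 90.00°
∠(j2900 + 9.4) = arctan(2900/9.4) = 89.81°
∠(j2900 + 150) = arctan(2900/150) = 87.04°
∠H(j2900) = 90.00° − (89.81° + 87.04°) = -86.85°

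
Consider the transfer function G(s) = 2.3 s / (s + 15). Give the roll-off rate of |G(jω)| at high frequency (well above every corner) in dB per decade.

0 dB/decade

With 1 zero and 1 pole, the high-frequency asymptotic slope is 20 × (1 − 1) = 0 dB/decade.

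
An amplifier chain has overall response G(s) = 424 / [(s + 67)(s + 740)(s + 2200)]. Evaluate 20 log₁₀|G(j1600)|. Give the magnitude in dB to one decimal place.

-145.2 dB

|j1600 + 67| = √(1600² + 67²) = 1601
|j1600 + 740| = √(1600² + 740²) = 1763
|j1600 + 2200| = √(1600² + 2200²) = 2720
|G(j1600)| = 424 / (1601 × 1763 × 2720) = 5.5212e-08
20 log₁₀(5.5212e-08) = -145.16 dB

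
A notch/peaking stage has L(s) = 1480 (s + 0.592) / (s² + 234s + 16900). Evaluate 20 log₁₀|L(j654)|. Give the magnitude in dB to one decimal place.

|j654 + 0.592| = √(654² + 0.592²) = 654
|(j654)² + 234(j654) + 16900| = |-4.1082e+05 + j1.5304e+05| = 4.384e+05
|L(j654)| = 1480 × 654 / 4.384e+05 = 2.2079
20 log₁₀(2.2079) = 6.88 dB

6.9 dB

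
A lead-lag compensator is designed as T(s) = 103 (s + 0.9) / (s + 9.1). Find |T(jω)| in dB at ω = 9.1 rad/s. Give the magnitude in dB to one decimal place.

|j9.1 + 0.9| = √(9.1² + 0.9²) = 9.144
|j9.1 + 9.1| = √(9.1² + 9.1²) = 12.87
|T(j9.1)| = 103 × 9.144 / 12.87 = 73.187
20 log₁₀(73.187) = 37.29 dB

37.3 dB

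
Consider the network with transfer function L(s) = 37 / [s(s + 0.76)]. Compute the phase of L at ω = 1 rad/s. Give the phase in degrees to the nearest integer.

∠(j1 + 0.76) = arctan(1/0.76) = 52.77°
∠(j1) = 90.00°
∠L(j1) = − (52.77° + 90.00°) = -142.77°

-143°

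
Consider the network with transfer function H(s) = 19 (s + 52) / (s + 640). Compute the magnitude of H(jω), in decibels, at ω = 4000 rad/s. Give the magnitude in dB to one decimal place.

25.5 dB

|j4000 + 52| = √(4000² + 52²) = 4000
|j4000 + 640| = √(4000² + 640²) = 4051
|H(j4000)| = 19 × 4000 / 4051 = 18.763
20 log₁₀(18.763) = 25.47 dB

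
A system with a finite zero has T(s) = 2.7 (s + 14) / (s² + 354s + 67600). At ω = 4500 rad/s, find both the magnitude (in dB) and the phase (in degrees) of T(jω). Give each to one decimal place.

|T| = -64.4 dB, ∠T = -85.7°

|j4500 + 14| = √(4500² + 14²) = 4500
|(j4500)² + 354(j4500) + 67600| = |-2.0182e+07 + j1.593e+06| = 2.025e+07
|T(j4500)| = 2.7 × 4500 / 2.025e+07 = 0.00060015
20 log₁₀(0.00060015) = -64.43 dB
∠(j4500 + 14) = arctan(4500/14) = 89.82°
∠[(j4500)² + 354(j4500) + 67600] = ∠[-2.0182e+07 + j1.593e+06] = 175.49°
∠T(j4500) = 89.82° − 175.49° = -85.67°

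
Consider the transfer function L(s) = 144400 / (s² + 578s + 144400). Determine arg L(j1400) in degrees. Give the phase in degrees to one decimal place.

-156.0°

∠[(j1400)² + 578(j1400) + 144400] = ∠[-1.8156e+06 + j8.092e+05] = 155.98°
∠L(j1400) = −155.98° = -155.98°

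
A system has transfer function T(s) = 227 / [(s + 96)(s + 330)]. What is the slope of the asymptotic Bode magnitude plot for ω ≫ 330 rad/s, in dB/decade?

-40 dB/decade

With 0 zeros and 2 poles, the high-frequency asymptotic slope is 20 × (0 − 2) = -40 dB/decade.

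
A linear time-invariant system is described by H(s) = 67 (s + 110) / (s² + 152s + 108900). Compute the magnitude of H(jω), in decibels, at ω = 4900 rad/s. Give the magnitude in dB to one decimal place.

-37.2 dB

|j4900 + 110| = √(4900² + 110²) = 4901
|(j4900)² + 152(j4900) + 108900| = |-2.3901e+07 + j7.448e+05| = 2.391e+07
|H(j4900)| = 67 × 4901 / 2.391e+07 = 0.013733
20 log₁₀(0.013733) = -37.24 dB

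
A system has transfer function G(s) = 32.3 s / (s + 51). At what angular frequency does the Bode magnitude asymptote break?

The single real pole at s = −51 gives a corner at ω = 51 rad/s.

51 rad/s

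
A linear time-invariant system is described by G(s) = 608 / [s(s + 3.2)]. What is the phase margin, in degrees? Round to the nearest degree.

7°

Gain crossover: |G(jω)| = 1 at ω ≈ 24.6 rad/sec.
∠G(j24.6) = −90° − arctan(24.6/3.2) ≈ -172.57°
PM = 180° + (-172.57°) = 7.43°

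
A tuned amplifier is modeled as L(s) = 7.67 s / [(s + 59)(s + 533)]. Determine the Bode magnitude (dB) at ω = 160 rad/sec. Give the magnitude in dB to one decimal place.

|j160| = 160
|j160 + 59| = √(160² + 59²) = 170.5
|j160 + 533| = √(160² + 533²) = 556.5
|L(j160)| = 7.67 × 160 / (170.5 × 556.5) = 0.012931
20 log₁₀(0.012931) = -37.77 dB

-37.8 dB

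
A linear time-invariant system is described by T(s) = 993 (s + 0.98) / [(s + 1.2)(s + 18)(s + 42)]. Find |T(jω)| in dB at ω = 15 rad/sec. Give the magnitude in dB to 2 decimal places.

|j15 + 0.98| = √(15² + 0.98²) = 15.03
|j15 + 1.2| = √(15² + 1.2²) = 15.05
|j15 + 18| = √(15² + 18²) = 23.43
|j15 + 42| = √(15² + 42²) = 44.6
|T(j15)| = 993 × 15.03 / (15.05 × 23.43 × 44.6) = 0.94926
20 log₁₀(0.94926) = -0.452 dB

-0.45 dB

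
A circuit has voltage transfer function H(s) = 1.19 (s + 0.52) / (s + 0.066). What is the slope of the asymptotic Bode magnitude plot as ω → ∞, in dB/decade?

With 1 zero and 1 pole, the high-frequency asymptotic slope is 20 × (1 − 1) = 0 dB/decade.

0 dB/decade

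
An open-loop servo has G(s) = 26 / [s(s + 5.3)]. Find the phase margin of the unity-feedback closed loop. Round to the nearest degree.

Gain crossover: |G(jω)| = 1 at ω ≈ 3.94 rad s⁻¹.
∠G(j3.94) = −90° − arctan(3.94/5.3) ≈ -126.61°
PM = 180° + (-126.61°) = 53.39°

53°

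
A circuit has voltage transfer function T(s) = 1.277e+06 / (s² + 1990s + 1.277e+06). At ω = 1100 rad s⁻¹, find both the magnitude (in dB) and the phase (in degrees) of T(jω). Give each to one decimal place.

|(j1100)² + 1990(j1100) + 1.277e+06| = |67000 + j2.189e+06| = 2.19e+06
|T(j1100)| = 1.277e+06 / 2.19e+06 = 0.5831
20 log₁₀(0.5831) = -4.69 dB
∠[(j1100)² + 1990(j1100) + 1.277e+06] = ∠[67000 + j2.189e+06] = 88.25°
∠T(j1100) = −88.25° = -88.25°

|T| = -4.7 dB, ∠T = -88.2°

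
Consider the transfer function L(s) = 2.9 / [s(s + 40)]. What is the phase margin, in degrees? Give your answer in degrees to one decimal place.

89.9°

Gain crossover: |L(jω)| = 1 at ω ≈ 0.0725 rad/s.
∠L(j0.0725) = −90° − arctan(0.0725/40) ≈ -90.10°
PM = 180° + (-90.10°) = 89.90°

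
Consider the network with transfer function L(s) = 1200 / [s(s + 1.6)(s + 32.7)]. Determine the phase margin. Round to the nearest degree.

5 deg

Gain crossover: |L(jω)| = 1 at ω ≈ 5.9 rad/s.
∠L(j5.9) = −90° − arctan(5.9/1.6) − arctan(5.9/32.7) ≈ -175.07°
PM = 180° + (-175.07°) = 4.93°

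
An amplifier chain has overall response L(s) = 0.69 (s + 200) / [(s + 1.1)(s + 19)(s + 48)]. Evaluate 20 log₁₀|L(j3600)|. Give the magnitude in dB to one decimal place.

-145.5 dB

|j3600 + 200| = √(3600² + 200²) = 3606
|j3600 + 1.1| = √(3600² + 1.1²) = 3600
|j3600 + 19| = √(3600² + 19²) = 3600
|j3600 + 48| = √(3600² + 48²) = 3600
|L(j3600)| = 0.69 × 3606 / (3600 × 3600 × 3600) = 5.3317e-08
20 log₁₀(5.3317e-08) = -145.46 dB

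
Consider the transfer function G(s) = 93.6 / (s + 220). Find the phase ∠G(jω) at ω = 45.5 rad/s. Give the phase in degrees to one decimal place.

-11.7 deg

∠(j45.5 + 220) = arctan(45.5/220) = 11.69°
∠G(j45.5) = −11.69° = -11.69°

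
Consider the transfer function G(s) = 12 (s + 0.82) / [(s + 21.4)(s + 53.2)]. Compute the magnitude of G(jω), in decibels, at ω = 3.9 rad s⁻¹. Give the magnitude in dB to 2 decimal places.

-27.70 dB

|j3.9 + 0.82| = √(3.9² + 0.82²) = 3.985
|j3.9 + 21.4| = √(3.9² + 21.4²) = 21.75
|j3.9 + 53.2| = √(3.9² + 53.2²) = 53.34
|G(j3.9)| = 12 × 3.985 / (21.75 × 53.34) = 0.041215
20 log₁₀(0.041215) = -27.699 dB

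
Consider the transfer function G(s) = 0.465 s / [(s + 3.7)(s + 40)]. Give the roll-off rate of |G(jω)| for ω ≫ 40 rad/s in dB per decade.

With 1 zero and 2 poles, the high-frequency asymptotic slope is 20 × (1 − 2) = -20 dB/decade.

-20 dB/decade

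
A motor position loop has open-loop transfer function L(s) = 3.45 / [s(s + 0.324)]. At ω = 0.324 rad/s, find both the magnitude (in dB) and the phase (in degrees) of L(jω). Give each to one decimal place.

|j0.324 + 0.324| = √(0.324² + 0.324²) = 0.4582
|j0.324| = 0.324
|L(j0.324)| = 3.45 / (0.4582 × 0.324) = 23.239
20 log₁₀(23.239) = 27.32 dB
∠(j0.324 + 0.324) = arctan(0.324/0.324) = 45.00°
∠(j0.324) = 90.00°
∠L(j0.324) = − (45.00° + 90.00°) = -135.00°

|L| = 27.3 dB, ∠L = -135.0°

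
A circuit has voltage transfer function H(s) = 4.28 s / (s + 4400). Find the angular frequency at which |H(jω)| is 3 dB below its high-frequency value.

4400 rad/s

For a single-pole high-pass, the −3 dB point is at the pole: ω = 4400 rad/s.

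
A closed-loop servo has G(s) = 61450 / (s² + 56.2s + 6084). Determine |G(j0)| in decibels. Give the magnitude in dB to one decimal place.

G(0) = 61450 / 6084 = 10.1
20 log₁₀(10.1) = 20.09 dB

20.1 dB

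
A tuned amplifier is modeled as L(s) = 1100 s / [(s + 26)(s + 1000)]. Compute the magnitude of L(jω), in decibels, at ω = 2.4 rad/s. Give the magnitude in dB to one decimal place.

-19.9 dB

|j2.4| = 2.4
|j2.4 + 26| = √(2.4² + 26²) = 26.11
|j2.4 + 1000| = √(2.4² + 1000²) = 1000
|L(j2.4)| = 1100 × 2.4 / (26.11 × 1000) = 0.10111
20 log₁₀(0.10111) = -19.90 dB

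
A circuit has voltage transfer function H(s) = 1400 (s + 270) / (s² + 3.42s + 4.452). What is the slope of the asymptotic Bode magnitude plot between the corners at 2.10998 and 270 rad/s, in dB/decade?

In this band the factors already past their corner are: complex pole pair at ωₙ ≈ 2.11; net slope = -40 dB/decade.

-40 dB/decade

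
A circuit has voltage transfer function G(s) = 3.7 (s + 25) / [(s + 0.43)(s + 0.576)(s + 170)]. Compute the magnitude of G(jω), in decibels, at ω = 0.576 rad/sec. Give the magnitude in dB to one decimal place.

|j0.576 + 25| = √(0.576² + 25²) = 25.01
|j0.576 + 0.43| = √(0.576² + 0.43²) = 0.7188
|j0.576 + 0.576| = √(0.576² + 0.576²) = 0.8146
|j0.576 + 170| = √(0.576² + 170²) = 170
|G(j0.576)| = 3.7 × 25.01 / (0.7188 × 0.8146 × 170) = 0.92952
20 log₁₀(0.92952) = -0.63 dB

-0.6 dB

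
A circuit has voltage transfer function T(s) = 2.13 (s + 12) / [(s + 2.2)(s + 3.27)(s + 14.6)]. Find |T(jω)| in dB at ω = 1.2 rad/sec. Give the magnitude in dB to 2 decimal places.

|j1.2 + 12| = √(1.2² + 12²) = 12.06
|j1.2 + 2.2| = √(1.2² + 2.2²) = 2.506
|j1.2 + 3.27| = √(1.2² + 3.27²) = 3.483
|j1.2 + 14.6| = √(1.2² + 14.6²) = 14.65
|T(j1.2)| = 2.13 × 12.06 / (2.506 × 3.483 × 14.65) = 0.20088
20 log₁₀(0.20088) = -13.941 dB

-13.94 dB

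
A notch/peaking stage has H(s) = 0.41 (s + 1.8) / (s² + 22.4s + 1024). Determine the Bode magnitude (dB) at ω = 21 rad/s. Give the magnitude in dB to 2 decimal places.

-38.76 dB

|j21 + 1.8| = √(21² + 1.8²) = 21.08
|(j21)² + 22.4(j21) + 1024| = |583 + j470.4| = 749.1
|H(j21)| = 0.41 × 21.08 / 749.1 = 0.011536
20 log₁₀(0.011536) = -38.759 dB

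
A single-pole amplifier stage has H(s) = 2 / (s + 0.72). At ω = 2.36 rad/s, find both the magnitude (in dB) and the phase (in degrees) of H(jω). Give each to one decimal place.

|H| = -1.8 dB, ∠H = -73.0°

|j2.36 + 0.72| = √(2.36² + 0.72²) = 2.467
|H(j2.36)| = 2 / 2.467 = 0.81057
20 log₁₀(0.81057) = -1.82 dB
∠(j2.36 + 0.72) = arctan(2.36/0.72) = 73.03°
∠H(j2.36) = −73.03° = -73.03°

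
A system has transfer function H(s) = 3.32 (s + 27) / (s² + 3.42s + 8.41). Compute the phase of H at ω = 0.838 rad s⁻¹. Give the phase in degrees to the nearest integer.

-19°

∠(j0.838 + 27) = arctan(0.838/27) = 1.78°
∠[(j0.838)² + 3.42(j0.838) + 8.41] = ∠[7.7078 + j2.866] = 20.40°
∠H(j0.838) = 1.78° − 20.40° = -18.62°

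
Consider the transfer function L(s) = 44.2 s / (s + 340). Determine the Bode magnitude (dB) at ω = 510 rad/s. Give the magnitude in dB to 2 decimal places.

|j510| = 510
|j510 + 340| = √(510² + 340²) = 612.9
|L(j510)| = 44.2 × 510 / 612.9 = 36.777
20 log₁₀(36.777) = 31.311 dB

31.31 dB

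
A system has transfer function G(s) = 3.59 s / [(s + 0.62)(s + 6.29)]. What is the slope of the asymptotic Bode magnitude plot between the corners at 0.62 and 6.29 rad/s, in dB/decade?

0 dB/decade

In this band the factors already past their corner are: 1 differentiator zero, pole at 0.62; net slope = 0 dB/decade.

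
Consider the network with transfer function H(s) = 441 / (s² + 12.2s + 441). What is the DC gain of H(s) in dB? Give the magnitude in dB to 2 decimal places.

0.00 dB

H(0) = 441 / 441 = 1
20 log₁₀(1) = 0.000 dB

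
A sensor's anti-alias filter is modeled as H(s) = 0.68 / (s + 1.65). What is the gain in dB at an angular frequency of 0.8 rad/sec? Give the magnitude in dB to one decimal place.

|j0.8 + 1.65| = √(0.8² + 1.65²) = 1.834
|H(j0.8)| = 0.68 / 1.834 = 0.37083
20 log₁₀(0.37083) = -8.62 dB

-8.6 dB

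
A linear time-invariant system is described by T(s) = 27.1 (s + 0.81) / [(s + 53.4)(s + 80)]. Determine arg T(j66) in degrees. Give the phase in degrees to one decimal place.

-1.2°

∠(j66 + 0.81) = arctan(66/0.81) = 89.30°
∠(j66 + 53.4) = arctan(66/53.4) = 51.02°
∠(j66 + 80) = arctan(66/80) = 39.52°
∠T(j66) = 89.30° − (51.02° + 39.52°) = -1.25°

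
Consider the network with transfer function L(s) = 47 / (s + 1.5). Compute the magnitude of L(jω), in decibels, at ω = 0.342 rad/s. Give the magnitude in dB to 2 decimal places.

|j0.342 + 1.5| = √(0.342² + 1.5²) = 1.538
|L(j0.342)| = 47 / 1.538 = 30.549
20 log₁₀(30.549) = 29.700 dB

29.70 dB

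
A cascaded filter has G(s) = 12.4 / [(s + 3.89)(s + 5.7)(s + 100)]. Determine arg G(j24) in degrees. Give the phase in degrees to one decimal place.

∠(j24 + 3.89) = arctan(24/3.89) = 80.79°
∠(j24 + 5.7) = arctan(24/5.7) = 76.64°
∠(j24 + 100) = arctan(24/100) = 13.50°
∠G(j24) = − (80.79° + 76.64° + 13.50°) = -170.93°

-170.9 deg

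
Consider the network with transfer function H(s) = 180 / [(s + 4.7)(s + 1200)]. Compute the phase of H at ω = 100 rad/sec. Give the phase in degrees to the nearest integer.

-92°

∠(j100 + 4.7) = arctan(100/4.7) = 87.31°
∠(j100 + 1200) = arctan(100/1200) = 4.76°
∠H(j100) = − (87.31° + 4.76°) = -92.07°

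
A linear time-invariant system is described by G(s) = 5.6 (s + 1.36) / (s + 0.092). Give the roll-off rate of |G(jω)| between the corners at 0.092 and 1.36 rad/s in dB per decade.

-20 dB/decade

In this band the factors already past their corner are: pole at 0.092; net slope = -20 dB/decade.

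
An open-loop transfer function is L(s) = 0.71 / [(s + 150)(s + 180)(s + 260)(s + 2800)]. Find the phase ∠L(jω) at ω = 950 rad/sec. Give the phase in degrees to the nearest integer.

∠(j950 + 150) = arctan(950/150) = 81.03°
∠(j950 + 180) = arctan(950/180) = 79.27°
∠(j950 + 260) = arctan(950/260) = 74.69°
∠(j950 + 2800) = arctan(950/2800) = 18.74°
∠L(j950) = − (81.03° + 79.27° + 74.69° + 18.74°) = -253.73°

-254°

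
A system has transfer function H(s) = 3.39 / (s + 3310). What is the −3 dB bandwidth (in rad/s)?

For a single-pole low-pass, the −3 dB point is at the pole: ω = 3310 rad/s.

3310 rad/s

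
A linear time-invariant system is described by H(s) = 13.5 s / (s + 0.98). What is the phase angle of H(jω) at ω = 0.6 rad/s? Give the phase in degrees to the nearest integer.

∠(j0.6) = 90.00°
∠(j0.6 + 0.98) = arctan(0.6/0.98) = 31.48°
∠H(j0.6) = 90.00° − 31.48° = 58.52°

59°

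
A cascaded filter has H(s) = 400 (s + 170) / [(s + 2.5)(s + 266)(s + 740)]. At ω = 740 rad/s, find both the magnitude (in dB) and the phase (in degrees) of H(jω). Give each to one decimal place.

|j740 + 170| = √(740² + 170²) = 759.3
|j740 + 2.5| = √(740² + 2.5²) = 740
|j740 + 266| = √(740² + 266²) = 786.4
|j740 + 740| = √(740² + 740²) = 1047
|H(j740)| = 400 × 759.3 / (740 × 786.4 × 1047) = 0.00049872
20 log₁₀(0.00049872) = -66.04 dB
∠(j740 + 170) = arctan(740/170) = 77.06°
∠(j740 + 2.5) = arctan(740/2.5) = 89.81°
∠(j740 + 266) = arctan(740/266) = 70.23°
∠(j740 + 740) = arctan(740/740) = 45.00°
∠H(j740) = 77.06° − (89.81° + 70.23° + 45.00°) = -127.97°

|H| = -66.0 dB, ∠H = -128.0 deg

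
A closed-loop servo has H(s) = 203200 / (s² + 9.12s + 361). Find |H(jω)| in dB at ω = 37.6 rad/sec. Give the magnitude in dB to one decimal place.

|(j37.6)² + 9.12(j37.6) + 361| = |-1052.8 + j342.91| = 1107
|H(j37.6)| = 203200 / 1107 = 183.53
20 log₁₀(183.53) = 45.27 dB

45.3 dB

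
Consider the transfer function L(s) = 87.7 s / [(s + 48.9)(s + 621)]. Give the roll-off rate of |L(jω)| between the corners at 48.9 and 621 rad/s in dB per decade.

In this band the factors already past their corner are: 1 differentiator zero, pole at 48.9; net slope = 0 dB/decade.

0 dB/decade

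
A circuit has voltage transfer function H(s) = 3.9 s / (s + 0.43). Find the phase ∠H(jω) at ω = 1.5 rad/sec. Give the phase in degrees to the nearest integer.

∠(j1.5) = 90.00°
∠(j1.5 + 0.43) = arctan(1.5/0.43) = 74.00°
∠H(j1.5) = 90.00° − 74.00° = 16.00°

16°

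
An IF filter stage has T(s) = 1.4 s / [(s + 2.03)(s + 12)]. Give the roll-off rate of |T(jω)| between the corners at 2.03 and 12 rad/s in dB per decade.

0 dB/decade

In this band the factors already past their corner are: 1 differentiator zero, pole at 2.03; net slope = 0 dB/decade.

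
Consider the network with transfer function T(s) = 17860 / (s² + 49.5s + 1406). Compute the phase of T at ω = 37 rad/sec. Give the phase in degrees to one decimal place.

∠[(j37)² + 49.5(j37) + 1406] = ∠[37 + j1831.5] = 88.84°
∠T(j37) = −88.84° = -88.84°

-88.8°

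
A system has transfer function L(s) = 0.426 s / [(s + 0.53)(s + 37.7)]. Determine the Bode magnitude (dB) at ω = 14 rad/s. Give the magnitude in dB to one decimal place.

|j14| = 14
|j14 + 0.53| = √(14² + 0.53²) = 14.01
|j14 + 37.7| = √(14² + 37.7²) = 40.22
|L(j14)| = 0.426 × 14 / (14.01 × 40.22) = 0.010585
20 log₁₀(0.010585) = -39.51 dB

-39.5 dB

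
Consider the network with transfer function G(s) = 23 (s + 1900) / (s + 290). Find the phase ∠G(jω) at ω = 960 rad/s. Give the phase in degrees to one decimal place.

∠(j960 + 1900) = arctan(960/1900) = 26.81°
∠(j960 + 290) = arctan(960/290) = 73.19°
∠G(j960) = 26.81° − 73.19° = -46.39°

-46.4 deg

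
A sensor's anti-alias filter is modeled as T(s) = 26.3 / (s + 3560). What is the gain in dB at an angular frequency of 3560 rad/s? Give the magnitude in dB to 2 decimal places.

-45.64 dB

|j3560 + 3560| = √(3560² + 3560²) = 5035
|T(j3560)| = 26.3 / 5035 = 0.0052239
20 log₁₀(0.0052239) = -45.640 dB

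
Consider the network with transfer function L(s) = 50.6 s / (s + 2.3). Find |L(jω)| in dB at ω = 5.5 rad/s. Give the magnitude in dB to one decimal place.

|j5.5| = 5.5
|j5.5 + 2.3| = √(5.5² + 2.3²) = 5.962
|L(j5.5)| = 50.6 × 5.5 / 5.962 = 46.683
20 log₁₀(46.683) = 33.38 dB

33.4 dB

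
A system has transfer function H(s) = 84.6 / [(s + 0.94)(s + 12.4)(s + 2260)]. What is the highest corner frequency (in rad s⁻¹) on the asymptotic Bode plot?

Break frequencies occur at each pole and zero magnitude: 0.94 rad s⁻¹, 12.4 rad s⁻¹, 2260 rad s⁻¹.
The highest is 2260 rad s⁻¹.

2260 rad s⁻¹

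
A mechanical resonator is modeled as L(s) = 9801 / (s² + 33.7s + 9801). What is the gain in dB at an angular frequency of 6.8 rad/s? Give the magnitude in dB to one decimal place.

0.0 dB

|(j6.8)² + 33.7(j6.8) + 9801| = |9754.8 + j229.16| = 9757
|L(j6.8)| = 9801 / 9757 = 1.0045
20 log₁₀(1.0045) = 0.04 dB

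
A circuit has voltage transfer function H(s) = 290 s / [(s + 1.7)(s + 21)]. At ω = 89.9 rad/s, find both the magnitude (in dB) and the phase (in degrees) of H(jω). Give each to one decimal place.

|H| = 9.9 dB, ∠H = -75.8 deg

|j89.9| = 89.9
|j89.9 + 1.7| = √(89.9² + 1.7²) = 89.92
|j89.9 + 21| = √(89.9² + 21²) = 92.32
|H(j89.9)| = 290 × 89.9 / (89.92 × 92.32) = 3.1407
20 log₁₀(3.1407) = 9.94 dB
∠(j89.9) = 90.00°
∠(j89.9 + 1.7) = arctan(89.9/1.7) = 88.92°
∠(j89.9 + 21) = arctan(89.9/21) = 76.85°
∠H(j89.9) = 90.00° − (88.92° + 76.85°) = -75.77°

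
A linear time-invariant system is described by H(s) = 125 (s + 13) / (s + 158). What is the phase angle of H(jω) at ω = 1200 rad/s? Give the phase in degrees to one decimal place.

∠(j1200 + 13) = arctan(1200/13) = 89.38°
∠(j1200 + 158) = arctan(1200/158) = 82.50°
∠H(j1200) = 89.38° − 82.50° = 6.88°

6.9°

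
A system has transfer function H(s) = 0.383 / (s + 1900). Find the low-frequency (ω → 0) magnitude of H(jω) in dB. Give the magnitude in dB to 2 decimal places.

H(0) = 0.383 / 1900 = 0.00020158
20 log₁₀(0.00020158) = -73.911 dB

-73.91 dB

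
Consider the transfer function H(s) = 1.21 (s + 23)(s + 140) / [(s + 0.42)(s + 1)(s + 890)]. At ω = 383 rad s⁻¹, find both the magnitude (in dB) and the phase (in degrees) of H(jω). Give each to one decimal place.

|j383 + 23| = √(383² + 23²) = 383.7
|j383 + 140| = √(383² + 140²) = 407.8
|j383 + 0.42| = √(383² + 0.42²) = 383
|j383 + 1| = √(383² + 1²) = 383
|j383 + 890| = √(383² + 890²) = 968.9
|H(j383)| = 1.21 × 383.7 × 407.8 / (383 × 383 × 968.9) = 0.001332
20 log₁₀(0.001332) = -57.51 dB
∠(j383 + 23) = arctan(383/23) = 86.56°
∠(j383 + 140) = arctan(383/140) = 69.92°
∠(j383 + 0.42) = arctan(383/0.42) = 89.94°
∠(j383 + 1) = arctan(383/1) = 89.85°
∠(j383 + 890) = arctan(383/890) = 23.28°
∠H(j383) = 86.56° + 69.92° − (89.94° + 89.85° + 23.28°) = -46.59°

|H| = -57.5 dB, ∠H = -46.6°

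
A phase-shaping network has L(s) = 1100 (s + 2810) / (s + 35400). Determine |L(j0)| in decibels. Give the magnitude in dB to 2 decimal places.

38.82 dB

L(0) = 1100 × 2810 / 35400 = 87.316
20 log₁₀(87.316) = 38.822 dB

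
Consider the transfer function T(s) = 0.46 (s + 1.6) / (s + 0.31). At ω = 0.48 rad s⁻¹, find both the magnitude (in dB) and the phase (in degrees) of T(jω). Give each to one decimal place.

|T| = 2.6 dB, ∠T = -40.4°

|j0.48 + 1.6| = √(0.48² + 1.6²) = 1.67
|j0.48 + 0.31| = √(0.48² + 0.31²) = 0.5714
|T(j0.48)| = 0.46 × 1.67 / 0.5714 = 1.3448
20 log₁₀(1.3448) = 2.57 dB
∠(j0.48 + 1.6) = arctan(0.48/1.6) = 16.70°
∠(j0.48 + 0.31) = arctan(0.48/0.31) = 57.14°
∠T(j0.48) = 16.70° − 57.14° = -40.45°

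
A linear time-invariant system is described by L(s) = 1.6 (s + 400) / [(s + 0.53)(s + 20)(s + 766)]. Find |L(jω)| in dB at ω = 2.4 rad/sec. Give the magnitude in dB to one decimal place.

-35.5 dB

|j2.4 + 400| = √(2.4² + 400²) = 400
|j2.4 + 0.53| = √(2.4² + 0.53²) = 2.458
|j2.4 + 20| = √(2.4² + 20²) = 20.14
|j2.4 + 766| = √(2.4² + 766²) = 766
|L(j2.4)| = 1.6 × 400 / (2.458 × 20.14 × 766) = 0.016876
20 log₁₀(0.016876) = -35.45 dB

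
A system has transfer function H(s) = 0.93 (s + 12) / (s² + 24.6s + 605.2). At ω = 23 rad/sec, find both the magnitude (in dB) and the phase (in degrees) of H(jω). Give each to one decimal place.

|j23 + 12| = √(23² + 12²) = 25.94
|(j23)² + 24.6(j23) + 605.2| = |76.2 + j565.8| = 570.9
|H(j23)| = 0.93 × 25.94 / 570.9 = 0.042259
20 log₁₀(0.042259) = -27.48 dB
∠(j23 + 12) = arctan(23/12) = 62.45°
∠[(j23)² + 24.6(j23) + 605.2] = ∠[76.2 + j565.8] = 82.33°
∠H(j23) = 62.45° − 82.33° = -19.88°

|H| = -27.5 dB, ∠H = -19.9°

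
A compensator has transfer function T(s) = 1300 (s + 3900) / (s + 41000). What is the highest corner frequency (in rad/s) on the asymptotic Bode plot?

Break frequencies occur at each pole and zero magnitude: 3900 rad/s, 41000 rad/s.
The highest is 41000 rad/s.

41000 rad/s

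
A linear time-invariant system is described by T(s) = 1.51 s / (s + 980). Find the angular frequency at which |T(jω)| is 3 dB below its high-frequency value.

For a single-pole high-pass, the −3 dB point is at the pole: ω = 980 rad s⁻¹.

980 rad s⁻¹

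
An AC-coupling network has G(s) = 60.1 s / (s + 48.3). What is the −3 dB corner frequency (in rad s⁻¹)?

For a single-pole high-pass, the −3 dB point is at the pole: ω = 48.3 rad s⁻¹.

48.3 rad s⁻¹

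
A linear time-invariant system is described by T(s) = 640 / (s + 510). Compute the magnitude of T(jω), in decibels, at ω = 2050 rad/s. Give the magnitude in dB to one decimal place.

|j2050 + 510| = √(2050² + 510²) = 2112
|T(j2050)| = 640 / 2112 = 0.30296
20 log₁₀(0.30296) = -10.37 dB

-10.4 dB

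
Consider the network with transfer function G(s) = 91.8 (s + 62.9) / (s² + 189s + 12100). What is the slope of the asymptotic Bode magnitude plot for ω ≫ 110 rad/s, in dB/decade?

With 1 zero and 2 poles, the high-frequency asymptotic slope is 20 × (1 − 2) = -20 dB/decade.

-20 dB/decade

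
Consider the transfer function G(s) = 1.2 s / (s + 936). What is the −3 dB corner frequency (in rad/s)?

For a single-pole high-pass, the −3 dB point is at the pole: ω = 936 rad/s.

936 rad/s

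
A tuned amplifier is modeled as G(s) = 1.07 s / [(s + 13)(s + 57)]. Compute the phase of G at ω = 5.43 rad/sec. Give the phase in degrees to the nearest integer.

62 deg

∠(j5.43) = 90.00°
∠(j5.43 + 13) = arctan(5.43/13) = 22.67°
∠(j5.43 + 57) = arctan(5.43/57) = 5.44°
∠G(j5.43) = 90.00° − (22.67° + 5.44°) = 61.89°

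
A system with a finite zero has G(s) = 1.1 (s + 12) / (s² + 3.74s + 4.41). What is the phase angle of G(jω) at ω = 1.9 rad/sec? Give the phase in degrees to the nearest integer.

-75 deg

∠(j1.9 + 12) = arctan(1.9/12) = 9.00°
∠[(j1.9)² + 3.74(j1.9) + 4.41] = ∠[0.8 + j7.106] = 83.58°
∠G(j1.9) = 9.00° − 83.58° = -74.58°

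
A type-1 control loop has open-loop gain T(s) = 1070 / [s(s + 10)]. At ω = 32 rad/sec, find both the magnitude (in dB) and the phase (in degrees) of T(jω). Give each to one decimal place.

|j32 + 10| = √(32² + 10²) = 33.53
|j32| = 32
|T(j32)| = 1070 / (33.53 × 32) = 0.99736
20 log₁₀(0.99736) = -0.02 dB
∠(j32 + 10) = arctan(32/10) = 72.65°
∠(j32) = 90.00°
∠T(j32) = − (72.65° + 90.00°) = -162.65°

|T| = -0.0 dB, ∠T = -162.6°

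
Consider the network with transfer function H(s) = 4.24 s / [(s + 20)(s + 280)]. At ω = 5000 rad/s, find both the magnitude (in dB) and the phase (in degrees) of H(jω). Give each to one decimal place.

|H| = -61.4 dB, ∠H = -86.6°

|j5000| = 5000
|j5000 + 20| = √(5000² + 20²) = 5000
|j5000 + 280| = √(5000² + 280²) = 5008
|H(j5000)| = 4.24 × 5000 / (5000 × 5008) = 0.00084667
20 log₁₀(0.00084667) = -61.45 dB
∠(j5000) = 90.00°
∠(j5000 + 20) = arctan(5000/20) = 89.77°
∠(j5000 + 280) = arctan(5000/280) = 86.79°
∠H(j5000) = 90.00° − (89.77° + 86.79°) = -86.57°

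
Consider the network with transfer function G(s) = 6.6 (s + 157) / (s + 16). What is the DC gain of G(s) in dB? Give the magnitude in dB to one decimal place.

36.2 dB

G(0) = 6.6 × 157 / 16 = 64.763
20 log₁₀(64.763) = 36.23 dB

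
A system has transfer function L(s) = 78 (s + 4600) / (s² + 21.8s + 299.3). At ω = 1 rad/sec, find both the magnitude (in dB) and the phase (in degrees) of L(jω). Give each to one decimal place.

|j1 + 4600| = √(1² + 4600²) = 4600
|(j1)² + 21.8(j1) + 299.3| = |298.3 + j21.8| = 299.1
|L(j1)| = 78 × 4600 / 299.1 = 1199.6
20 log₁₀(1199.6) = 61.58 dB
∠(j1 + 4600) = arctan(1/4600) = 0.01°
∠[(j1)² + 21.8(j1) + 299.3] = ∠[298.3 + j21.8] = 4.18°
∠L(j1) = 0.01° − 4.18° = -4.17°

|L| = 61.6 dB, ∠L = -4.2°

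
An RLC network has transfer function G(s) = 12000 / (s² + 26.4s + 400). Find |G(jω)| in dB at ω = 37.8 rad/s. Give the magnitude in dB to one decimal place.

18.5 dB

|(j37.8)² + 26.4(j37.8) + 400| = |-1028.8 + j997.92| = 1433
|G(j37.8)| = 12000 / 1433 = 8.3723
20 log₁₀(8.3723) = 18.46 dB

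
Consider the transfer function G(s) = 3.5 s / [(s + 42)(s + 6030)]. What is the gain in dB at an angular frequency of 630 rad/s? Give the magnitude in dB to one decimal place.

-64.8 dB

|j630| = 630
|j630 + 42| = √(630² + 42²) = 631.4
|j630 + 6030| = √(630² + 6030²) = 6063
|G(j630)| = 3.5 × 630 / (631.4 × 6063) = 0.00057601
20 log₁₀(0.00057601) = -64.79 dB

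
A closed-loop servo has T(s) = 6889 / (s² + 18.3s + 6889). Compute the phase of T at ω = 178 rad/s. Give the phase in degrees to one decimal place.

∠[(j178)² + 18.3(j178) + 6889] = ∠[-24795 + j3257.4] = 172.52°
∠T(j178) = −172.52° = -172.52°

-172.5°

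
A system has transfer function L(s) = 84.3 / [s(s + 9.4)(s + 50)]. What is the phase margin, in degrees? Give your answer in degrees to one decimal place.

88.7°

Gain crossover: |L(jω)| = 1 at ω ≈ 0.179 rad/sec.
∠L(j0.179) = −90° − arctan(0.179/9.4) − arctan(0.179/50) ≈ -91.30°
PM = 180° + (-91.30°) = 88.70°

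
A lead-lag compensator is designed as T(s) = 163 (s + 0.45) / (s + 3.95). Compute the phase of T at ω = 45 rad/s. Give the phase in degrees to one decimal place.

4.4°

∠(j45 + 0.45) = arctan(45/0.45) = 89.43°
∠(j45 + 3.95) = arctan(45/3.95) = 84.98°
∠T(j45) = 89.43° − 84.98° = 4.44°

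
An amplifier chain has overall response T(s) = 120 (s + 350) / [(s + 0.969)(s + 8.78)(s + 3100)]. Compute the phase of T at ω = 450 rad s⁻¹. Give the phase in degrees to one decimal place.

-134.9 deg

∠(j450 + 350) = arctan(450/350) = 52.13°
∠(j450 + 0.969) = arctan(450/0.969) = 89.88°
∠(j450 + 8.78) = arctan(450/8.78) = 88.88°
∠(j450 + 3100) = arctan(450/3100) = 8.26°
∠T(j450) = 52.13° − (89.88° + 88.88° + 8.26°) = -134.89°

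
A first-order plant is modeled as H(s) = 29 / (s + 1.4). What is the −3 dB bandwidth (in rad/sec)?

1.4 rad/sec

For a single-pole low-pass, the −3 dB point is at the pole: ω = 1.4 rad/sec.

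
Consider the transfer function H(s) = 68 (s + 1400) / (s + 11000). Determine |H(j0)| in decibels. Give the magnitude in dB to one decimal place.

18.7 dB

H(0) = 68 × 1400 / 11000 = 8.6545
20 log₁₀(8.6545) = 18.74 dB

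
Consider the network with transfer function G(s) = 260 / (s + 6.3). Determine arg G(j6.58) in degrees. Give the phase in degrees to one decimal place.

∠(j6.58 + 6.3) = arctan(6.58/6.3) = 46.25°
∠G(j6.58) = −46.25° = -46.25°

-46.2°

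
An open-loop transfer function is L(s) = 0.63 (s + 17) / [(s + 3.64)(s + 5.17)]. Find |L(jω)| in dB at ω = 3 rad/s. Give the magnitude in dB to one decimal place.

|j3 + 17| = √(3² + 17²) = 17.26
|j3 + 3.64| = √(3² + 3.64²) = 4.717
|j3 + 5.17| = √(3² + 5.17²) = 5.977
|L(j3)| = 0.63 × 17.26 / (4.717 × 5.977) = 0.38572
20 log₁₀(0.38572) = -8.27 dB

-8.3 dB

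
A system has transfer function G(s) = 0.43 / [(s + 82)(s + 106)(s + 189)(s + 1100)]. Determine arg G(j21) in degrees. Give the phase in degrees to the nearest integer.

∠(j21 + 82) = arctan(21/82) = 14.36°
∠(j21 + 106) = arctan(21/106) = 11.21°
∠(j21 + 189) = arctan(21/189) = 6.34°
∠(j21 + 1100) = arctan(21/1100) = 1.09°
∠G(j21) = − (14.36° + 11.21° + 6.34° + 1.09°) = -33.00°

-33 deg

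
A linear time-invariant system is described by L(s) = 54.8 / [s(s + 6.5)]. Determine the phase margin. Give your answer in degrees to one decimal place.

46.7°

Gain crossover: |L(jω)| = 1 at ω ≈ 6.13 rad/sec.
∠L(j6.13) = −90° − arctan(6.13/6.5) ≈ -133.33°
PM = 180° + (-133.33°) = 46.67°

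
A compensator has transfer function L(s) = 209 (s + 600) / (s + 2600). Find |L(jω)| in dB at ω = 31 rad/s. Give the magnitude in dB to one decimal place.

33.7 dB

|j31 + 600| = √(31² + 600²) = 600.8
|j31 + 2600| = √(31² + 2600²) = 2600
|L(j31)| = 209 × 600.8 / 2600 = 48.292
20 log₁₀(48.292) = 33.68 dB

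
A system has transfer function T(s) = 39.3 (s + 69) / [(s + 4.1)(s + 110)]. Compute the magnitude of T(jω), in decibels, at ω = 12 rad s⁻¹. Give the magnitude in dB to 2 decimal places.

5.85 dB

|j12 + 69| = √(12² + 69²) = 70.04
|j12 + 4.1| = √(12² + 4.1²) = 12.68
|j12 + 110| = √(12² + 110²) = 110.7
|T(j12)| = 39.3 × 70.04 / (12.68 × 110.7) = 1.9615
20 log₁₀(1.9615) = 5.852 dB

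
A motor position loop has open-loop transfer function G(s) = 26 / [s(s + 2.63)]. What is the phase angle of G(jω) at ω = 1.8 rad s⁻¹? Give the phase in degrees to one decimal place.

∠(j1.8 + 2.63) = arctan(1.8/2.63) = 34.39°
∠(j1.8) = 90.00°
∠G(j1.8) = − (34.39° + 90.00°) = -124.39°

-124.4°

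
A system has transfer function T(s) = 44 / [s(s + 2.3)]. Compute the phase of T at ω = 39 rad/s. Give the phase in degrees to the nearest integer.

-177°

∠(j39 + 2.3) = arctan(39/2.3) = 86.62°
∠(j39) = 90.00°
∠T(j39) = − (86.62° + 90.00°) = -176.62°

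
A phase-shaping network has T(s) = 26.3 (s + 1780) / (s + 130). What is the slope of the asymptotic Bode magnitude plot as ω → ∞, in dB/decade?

0 dB/decade

With 1 zero and 1 pole, the high-frequency asymptotic slope is 20 × (1 − 1) = 0 dB/decade.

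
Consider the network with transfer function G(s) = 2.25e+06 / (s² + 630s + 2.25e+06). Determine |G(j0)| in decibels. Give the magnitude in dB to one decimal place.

G(0) = 2.25e+06 / 2.25e+06 = 1
20 log₁₀(1) = 0.00 dB

0.0 dB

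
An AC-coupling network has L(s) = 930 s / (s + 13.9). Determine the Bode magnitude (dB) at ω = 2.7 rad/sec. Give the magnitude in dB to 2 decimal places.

|j2.7| = 2.7
|j2.7 + 13.9| = √(2.7² + 13.9²) = 14.16
|L(j2.7)| = 930 × 2.7 / 14.16 = 177.33
20 log₁₀(177.33) = 44.976 dB

44.98 dB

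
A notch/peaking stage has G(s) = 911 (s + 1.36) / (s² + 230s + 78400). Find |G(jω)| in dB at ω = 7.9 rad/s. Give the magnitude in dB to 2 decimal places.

|j7.9 + 1.36| = √(7.9² + 1.36²) = 8.016
|(j7.9)² + 230(j7.9) + 78400| = |78338 + j1817| = 7.836e+04
|G(j7.9)| = 911 × 8.016 / 7.836e+04 = 0.093197
20 log₁₀(0.093197) = -20.612 dB

-20.61 dB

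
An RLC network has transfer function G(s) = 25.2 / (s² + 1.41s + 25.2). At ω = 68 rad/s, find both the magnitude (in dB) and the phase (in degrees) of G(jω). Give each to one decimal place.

|(j68)² + 1.41(j68) + 25.2| = |-4598.8 + j95.88| = 4600
|G(j68)| = 25.2 / 4600 = 0.0054785
20 log₁₀(0.0054785) = -45.23 dB
∠[(j68)² + 1.41(j68) + 25.2] = ∠[-4598.8 + j95.88] = 178.81°
∠G(j68) = −178.81° = -178.81°

|G| = -45.2 dB, ∠G = -178.8 deg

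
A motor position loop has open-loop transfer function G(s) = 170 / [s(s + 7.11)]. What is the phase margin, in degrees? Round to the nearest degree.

30°

Gain crossover: |G(jω)| = 1 at ω ≈ 12.1 rad s⁻¹.
∠G(j12.1) = −90° − arctan(12.1/7.11) ≈ -149.58°
PM = 180° + (-149.58°) = 30.42°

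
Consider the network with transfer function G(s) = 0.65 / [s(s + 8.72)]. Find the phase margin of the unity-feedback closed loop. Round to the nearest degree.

90°

Gain crossover: |G(jω)| = 1 at ω ≈ 0.0745 rad/sec.
∠G(j0.0745) = −90° − arctan(0.0745/8.72) ≈ -90.49°
PM = 180° + (-90.49°) = 89.51°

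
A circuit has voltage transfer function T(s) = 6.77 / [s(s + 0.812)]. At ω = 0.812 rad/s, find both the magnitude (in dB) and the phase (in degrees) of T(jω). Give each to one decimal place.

|j0.812 + 0.812| = √(0.812² + 0.812²) = 1.148
|j0.812| = 0.812
|T(j0.812)| = 6.77 / (1.148 × 0.812) = 7.2604
20 log₁₀(7.2604) = 17.22 dB
∠(j0.812 + 0.812) = arctan(0.812/0.812) = 45.00°
∠(j0.812) = 90.00°
∠T(j0.812) = − (45.00° + 90.00°) = -135.00°

|T| = 17.2 dB, ∠T = -135.0°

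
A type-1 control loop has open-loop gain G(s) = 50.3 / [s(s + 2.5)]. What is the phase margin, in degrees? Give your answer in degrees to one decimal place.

Gain crossover: |G(jω)| = 1 at ω ≈ 6.88 rad/s.
∠G(j6.88) = −90° − arctan(6.88/2.5) ≈ -160.02°
PM = 180° + (-160.02°) = 19.98°

20.0°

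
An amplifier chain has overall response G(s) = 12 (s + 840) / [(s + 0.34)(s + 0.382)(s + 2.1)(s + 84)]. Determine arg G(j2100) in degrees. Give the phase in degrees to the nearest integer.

-289°

∠(j2100 + 840) = arctan(2100/840) = 68.20°
∠(j2100 + 0.34) = arctan(2100/0.34) = 89.99°
∠(j2100 + 0.382) = arctan(2100/0.382) = 89.99°
∠(j2100 + 2.1) = arctan(2100/2.1) = 89.94°
∠(j2100 + 84) = arctan(2100/84) = 87.71°
∠G(j2100) = 68.20° − (89.99° + 89.99° + 89.94° + 87.71°) = -289.43°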